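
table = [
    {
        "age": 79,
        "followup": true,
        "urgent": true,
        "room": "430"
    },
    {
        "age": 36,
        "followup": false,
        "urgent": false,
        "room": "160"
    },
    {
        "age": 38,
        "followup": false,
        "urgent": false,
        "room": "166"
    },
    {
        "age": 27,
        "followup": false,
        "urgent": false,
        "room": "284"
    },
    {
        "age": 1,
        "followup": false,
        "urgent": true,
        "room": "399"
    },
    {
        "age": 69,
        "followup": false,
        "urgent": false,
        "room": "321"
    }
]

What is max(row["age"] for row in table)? 79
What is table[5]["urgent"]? False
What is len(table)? 6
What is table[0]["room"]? "430"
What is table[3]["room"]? "284"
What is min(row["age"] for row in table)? 1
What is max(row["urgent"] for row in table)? True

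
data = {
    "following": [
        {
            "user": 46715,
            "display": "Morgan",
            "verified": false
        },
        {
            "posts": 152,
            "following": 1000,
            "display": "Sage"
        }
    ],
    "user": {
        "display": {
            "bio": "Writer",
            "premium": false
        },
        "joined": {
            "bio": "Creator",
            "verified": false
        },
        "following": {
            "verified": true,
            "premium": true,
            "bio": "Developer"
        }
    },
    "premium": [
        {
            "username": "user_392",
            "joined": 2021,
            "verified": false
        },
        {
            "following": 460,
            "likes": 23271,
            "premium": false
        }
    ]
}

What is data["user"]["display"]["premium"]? False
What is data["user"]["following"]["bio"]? "Developer"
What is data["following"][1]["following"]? 1000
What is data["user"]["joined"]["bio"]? "Creator"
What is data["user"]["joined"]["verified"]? False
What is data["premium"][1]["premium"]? False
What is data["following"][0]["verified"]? False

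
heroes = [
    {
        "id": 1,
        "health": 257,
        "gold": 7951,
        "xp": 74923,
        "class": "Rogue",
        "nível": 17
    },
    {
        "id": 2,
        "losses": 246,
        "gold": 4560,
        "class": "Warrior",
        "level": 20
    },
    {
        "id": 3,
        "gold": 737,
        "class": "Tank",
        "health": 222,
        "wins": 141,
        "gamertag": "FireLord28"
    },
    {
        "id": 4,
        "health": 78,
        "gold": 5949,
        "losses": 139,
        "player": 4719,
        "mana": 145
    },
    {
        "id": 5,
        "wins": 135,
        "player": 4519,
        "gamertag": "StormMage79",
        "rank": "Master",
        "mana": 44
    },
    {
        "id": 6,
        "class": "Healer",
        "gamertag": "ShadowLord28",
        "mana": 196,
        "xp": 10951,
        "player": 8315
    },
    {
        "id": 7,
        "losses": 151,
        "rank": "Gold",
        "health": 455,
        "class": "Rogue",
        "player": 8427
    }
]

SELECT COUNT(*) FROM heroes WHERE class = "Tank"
1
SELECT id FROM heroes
[1, 2, 3, 4, 5, 6, 7]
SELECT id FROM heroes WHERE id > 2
[3, 4, 5, 6, 7]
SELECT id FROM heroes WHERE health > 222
[1, 7]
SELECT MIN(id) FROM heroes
1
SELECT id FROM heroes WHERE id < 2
[1]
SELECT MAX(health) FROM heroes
455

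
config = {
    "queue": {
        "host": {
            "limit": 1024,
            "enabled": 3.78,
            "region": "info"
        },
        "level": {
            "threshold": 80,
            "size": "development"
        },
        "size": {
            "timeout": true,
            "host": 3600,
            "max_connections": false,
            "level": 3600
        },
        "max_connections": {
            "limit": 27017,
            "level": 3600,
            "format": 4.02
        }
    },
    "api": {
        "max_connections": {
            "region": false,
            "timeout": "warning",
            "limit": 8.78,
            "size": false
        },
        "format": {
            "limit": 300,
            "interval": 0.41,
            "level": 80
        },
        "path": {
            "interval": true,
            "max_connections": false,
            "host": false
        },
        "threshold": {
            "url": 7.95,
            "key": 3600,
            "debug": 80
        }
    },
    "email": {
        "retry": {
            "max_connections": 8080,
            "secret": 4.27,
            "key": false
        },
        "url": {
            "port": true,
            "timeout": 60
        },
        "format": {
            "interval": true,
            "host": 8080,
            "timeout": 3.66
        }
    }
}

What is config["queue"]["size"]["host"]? 3600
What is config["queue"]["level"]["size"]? "development"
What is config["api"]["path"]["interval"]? True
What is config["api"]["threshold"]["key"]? 3600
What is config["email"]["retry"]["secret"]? 4.27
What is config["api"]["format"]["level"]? 80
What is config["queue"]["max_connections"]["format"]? 4.02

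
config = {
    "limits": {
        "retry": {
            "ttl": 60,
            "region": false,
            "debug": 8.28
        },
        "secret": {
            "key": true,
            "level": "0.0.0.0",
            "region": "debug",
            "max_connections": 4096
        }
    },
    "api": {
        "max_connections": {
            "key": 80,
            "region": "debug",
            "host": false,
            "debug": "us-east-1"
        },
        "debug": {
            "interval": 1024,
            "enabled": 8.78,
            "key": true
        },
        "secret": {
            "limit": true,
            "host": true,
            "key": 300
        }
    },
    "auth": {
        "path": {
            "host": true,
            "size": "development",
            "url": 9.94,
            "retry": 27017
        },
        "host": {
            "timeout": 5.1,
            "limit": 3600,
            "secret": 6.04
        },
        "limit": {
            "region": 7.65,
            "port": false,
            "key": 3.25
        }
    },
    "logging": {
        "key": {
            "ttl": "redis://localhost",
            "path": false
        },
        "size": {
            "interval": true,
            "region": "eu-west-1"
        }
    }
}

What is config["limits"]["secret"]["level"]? "0.0.0.0"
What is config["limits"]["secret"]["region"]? "debug"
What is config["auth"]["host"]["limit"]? 3600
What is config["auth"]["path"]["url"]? 9.94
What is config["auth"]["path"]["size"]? "development"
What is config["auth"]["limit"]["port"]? False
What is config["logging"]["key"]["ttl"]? "redis://localhost"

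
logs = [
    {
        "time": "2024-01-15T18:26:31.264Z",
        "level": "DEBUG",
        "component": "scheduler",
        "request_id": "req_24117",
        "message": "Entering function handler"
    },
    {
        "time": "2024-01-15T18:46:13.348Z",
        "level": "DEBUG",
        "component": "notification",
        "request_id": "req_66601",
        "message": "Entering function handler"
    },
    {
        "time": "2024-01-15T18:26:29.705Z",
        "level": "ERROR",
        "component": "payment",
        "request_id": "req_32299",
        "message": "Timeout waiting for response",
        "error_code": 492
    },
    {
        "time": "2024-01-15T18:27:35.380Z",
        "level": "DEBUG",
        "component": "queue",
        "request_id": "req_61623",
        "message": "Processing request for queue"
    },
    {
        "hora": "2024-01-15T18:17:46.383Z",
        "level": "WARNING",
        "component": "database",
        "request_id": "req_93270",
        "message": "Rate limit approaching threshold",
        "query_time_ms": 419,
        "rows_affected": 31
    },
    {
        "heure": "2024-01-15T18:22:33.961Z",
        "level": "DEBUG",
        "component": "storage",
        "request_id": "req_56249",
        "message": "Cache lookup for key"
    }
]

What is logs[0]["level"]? "DEBUG"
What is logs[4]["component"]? "database"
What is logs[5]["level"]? "DEBUG"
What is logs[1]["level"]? "DEBUG"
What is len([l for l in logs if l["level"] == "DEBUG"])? 4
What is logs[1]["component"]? "notification"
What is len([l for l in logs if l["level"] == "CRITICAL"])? 0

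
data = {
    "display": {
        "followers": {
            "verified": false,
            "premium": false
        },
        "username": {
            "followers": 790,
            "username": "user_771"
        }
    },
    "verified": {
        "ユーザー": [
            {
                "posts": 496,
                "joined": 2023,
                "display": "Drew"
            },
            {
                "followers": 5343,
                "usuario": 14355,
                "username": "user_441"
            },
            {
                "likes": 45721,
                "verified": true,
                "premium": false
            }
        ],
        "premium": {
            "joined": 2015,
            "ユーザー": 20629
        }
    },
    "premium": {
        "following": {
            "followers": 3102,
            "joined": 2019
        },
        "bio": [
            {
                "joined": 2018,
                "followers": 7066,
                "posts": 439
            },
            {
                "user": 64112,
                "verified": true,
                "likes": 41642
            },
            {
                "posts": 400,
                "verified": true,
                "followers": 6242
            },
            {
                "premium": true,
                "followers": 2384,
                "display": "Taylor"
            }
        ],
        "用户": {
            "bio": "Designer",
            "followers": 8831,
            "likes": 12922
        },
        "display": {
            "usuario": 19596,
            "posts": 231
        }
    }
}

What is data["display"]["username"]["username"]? "user_771"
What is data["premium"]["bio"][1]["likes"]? 41642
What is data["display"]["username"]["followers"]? 790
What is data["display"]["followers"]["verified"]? False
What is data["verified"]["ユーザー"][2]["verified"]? True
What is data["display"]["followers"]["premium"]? False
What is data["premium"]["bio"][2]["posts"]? 400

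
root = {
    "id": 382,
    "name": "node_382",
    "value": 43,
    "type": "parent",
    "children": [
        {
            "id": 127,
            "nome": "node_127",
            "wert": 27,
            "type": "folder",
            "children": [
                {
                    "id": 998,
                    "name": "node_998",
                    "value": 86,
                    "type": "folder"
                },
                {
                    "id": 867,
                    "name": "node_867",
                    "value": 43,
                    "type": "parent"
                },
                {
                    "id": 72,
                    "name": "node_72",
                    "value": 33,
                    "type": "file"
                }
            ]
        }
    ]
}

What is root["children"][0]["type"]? "folder"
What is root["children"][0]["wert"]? 27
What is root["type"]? "parent"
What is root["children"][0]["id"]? 127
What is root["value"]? 43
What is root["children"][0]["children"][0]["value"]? 86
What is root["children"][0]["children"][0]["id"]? 998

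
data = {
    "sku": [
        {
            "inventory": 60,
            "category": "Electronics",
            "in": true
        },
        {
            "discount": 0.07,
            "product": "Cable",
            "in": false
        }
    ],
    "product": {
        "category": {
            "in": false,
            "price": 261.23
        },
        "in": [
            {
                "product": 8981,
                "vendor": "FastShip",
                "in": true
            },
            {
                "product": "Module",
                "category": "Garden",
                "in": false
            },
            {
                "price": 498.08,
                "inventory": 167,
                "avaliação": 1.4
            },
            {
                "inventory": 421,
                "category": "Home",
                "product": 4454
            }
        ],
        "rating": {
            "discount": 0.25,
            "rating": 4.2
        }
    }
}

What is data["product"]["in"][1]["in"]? False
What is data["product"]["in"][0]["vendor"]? "FastShip"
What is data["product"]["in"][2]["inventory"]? 167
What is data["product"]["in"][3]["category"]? "Home"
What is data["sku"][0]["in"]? True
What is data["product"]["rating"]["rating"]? 4.2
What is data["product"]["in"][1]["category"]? "Garden"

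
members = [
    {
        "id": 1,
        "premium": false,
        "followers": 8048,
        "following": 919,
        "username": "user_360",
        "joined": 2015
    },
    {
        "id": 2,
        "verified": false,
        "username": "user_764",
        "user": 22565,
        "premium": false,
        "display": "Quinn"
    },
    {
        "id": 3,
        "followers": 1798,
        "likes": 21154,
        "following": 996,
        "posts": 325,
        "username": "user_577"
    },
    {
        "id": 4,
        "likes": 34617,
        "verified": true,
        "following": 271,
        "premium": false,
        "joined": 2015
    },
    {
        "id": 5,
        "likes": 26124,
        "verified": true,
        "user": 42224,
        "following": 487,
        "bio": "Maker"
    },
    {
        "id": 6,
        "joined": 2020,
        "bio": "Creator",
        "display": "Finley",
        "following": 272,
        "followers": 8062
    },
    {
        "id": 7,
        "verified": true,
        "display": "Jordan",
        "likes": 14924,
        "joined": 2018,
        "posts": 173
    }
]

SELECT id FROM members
[1, 2, 3, 4, 5, 6, 7]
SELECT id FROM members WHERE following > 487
[1, 3]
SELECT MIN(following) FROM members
271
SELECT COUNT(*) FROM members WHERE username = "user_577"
1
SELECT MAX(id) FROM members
7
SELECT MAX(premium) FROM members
False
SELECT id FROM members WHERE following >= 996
[3]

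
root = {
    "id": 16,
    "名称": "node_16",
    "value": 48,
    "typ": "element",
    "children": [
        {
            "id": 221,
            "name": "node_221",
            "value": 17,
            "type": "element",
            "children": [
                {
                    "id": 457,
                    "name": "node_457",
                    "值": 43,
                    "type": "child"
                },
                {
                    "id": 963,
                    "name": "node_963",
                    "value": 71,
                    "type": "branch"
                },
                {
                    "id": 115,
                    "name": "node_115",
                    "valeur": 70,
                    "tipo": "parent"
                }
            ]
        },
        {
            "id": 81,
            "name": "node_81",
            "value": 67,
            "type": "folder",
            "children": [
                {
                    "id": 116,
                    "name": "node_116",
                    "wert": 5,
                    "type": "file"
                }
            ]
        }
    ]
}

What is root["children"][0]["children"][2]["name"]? "node_115"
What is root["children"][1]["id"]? 81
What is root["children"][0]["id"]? 221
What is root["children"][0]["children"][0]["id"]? 457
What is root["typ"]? "element"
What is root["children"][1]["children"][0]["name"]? "node_116"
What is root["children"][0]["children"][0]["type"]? "child"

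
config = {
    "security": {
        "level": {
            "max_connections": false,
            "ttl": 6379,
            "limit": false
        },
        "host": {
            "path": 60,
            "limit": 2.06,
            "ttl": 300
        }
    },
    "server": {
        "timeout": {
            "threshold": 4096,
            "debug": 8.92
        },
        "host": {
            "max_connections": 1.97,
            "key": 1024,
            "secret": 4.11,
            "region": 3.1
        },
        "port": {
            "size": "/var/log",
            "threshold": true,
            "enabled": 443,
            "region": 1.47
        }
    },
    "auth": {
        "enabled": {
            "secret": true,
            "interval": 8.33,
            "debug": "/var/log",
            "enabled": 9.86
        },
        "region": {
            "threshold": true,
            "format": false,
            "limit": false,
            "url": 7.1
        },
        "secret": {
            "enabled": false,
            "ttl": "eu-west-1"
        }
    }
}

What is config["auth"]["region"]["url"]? 7.1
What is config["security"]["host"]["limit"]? 2.06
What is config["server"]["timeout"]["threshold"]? 4096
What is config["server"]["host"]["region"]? 3.1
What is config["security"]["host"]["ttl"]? 300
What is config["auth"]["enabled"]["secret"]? True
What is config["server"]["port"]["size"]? "/var/log"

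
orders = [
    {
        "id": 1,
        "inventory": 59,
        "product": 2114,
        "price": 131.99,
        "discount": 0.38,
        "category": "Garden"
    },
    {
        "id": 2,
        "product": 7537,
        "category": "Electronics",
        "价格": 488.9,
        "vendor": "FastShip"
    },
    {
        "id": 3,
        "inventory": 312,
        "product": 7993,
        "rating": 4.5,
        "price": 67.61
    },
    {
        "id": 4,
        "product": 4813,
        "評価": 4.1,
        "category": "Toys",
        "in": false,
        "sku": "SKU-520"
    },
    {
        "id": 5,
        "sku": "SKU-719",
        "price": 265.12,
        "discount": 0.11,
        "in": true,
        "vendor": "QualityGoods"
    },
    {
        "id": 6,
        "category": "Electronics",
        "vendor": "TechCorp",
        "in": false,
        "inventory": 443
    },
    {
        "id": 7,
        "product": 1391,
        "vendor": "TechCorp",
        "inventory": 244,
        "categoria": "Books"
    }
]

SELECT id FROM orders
[1, 2, 3, 4, 5, 6, 7]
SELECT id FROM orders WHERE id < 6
[1, 2, 3, 4, 5]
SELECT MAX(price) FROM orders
265.12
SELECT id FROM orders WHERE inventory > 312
[6]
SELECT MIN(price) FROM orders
67.61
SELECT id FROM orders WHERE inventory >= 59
[1, 3, 6, 7]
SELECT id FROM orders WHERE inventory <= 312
[1, 3, 7]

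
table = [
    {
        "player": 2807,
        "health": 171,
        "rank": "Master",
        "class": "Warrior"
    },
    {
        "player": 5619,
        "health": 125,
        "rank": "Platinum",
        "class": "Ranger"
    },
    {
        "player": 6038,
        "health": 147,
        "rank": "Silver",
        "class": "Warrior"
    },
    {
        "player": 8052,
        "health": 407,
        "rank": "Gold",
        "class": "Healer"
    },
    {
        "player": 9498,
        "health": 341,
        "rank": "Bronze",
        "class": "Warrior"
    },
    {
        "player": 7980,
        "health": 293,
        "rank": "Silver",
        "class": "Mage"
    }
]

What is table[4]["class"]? "Warrior"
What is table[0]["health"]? 171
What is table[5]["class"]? "Mage"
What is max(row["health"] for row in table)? 407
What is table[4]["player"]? 9498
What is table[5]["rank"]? "Silver"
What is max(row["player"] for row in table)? 9498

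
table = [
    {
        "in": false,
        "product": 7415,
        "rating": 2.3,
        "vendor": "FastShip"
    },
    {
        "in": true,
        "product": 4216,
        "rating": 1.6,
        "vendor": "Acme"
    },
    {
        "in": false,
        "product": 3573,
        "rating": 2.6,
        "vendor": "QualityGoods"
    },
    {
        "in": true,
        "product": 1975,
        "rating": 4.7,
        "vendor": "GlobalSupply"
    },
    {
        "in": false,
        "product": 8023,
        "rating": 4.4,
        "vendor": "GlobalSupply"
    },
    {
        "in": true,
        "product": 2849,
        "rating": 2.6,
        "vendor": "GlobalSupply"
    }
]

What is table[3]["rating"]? 4.7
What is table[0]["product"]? 7415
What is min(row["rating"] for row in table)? 1.6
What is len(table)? 6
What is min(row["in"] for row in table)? False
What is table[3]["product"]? 1975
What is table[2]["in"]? False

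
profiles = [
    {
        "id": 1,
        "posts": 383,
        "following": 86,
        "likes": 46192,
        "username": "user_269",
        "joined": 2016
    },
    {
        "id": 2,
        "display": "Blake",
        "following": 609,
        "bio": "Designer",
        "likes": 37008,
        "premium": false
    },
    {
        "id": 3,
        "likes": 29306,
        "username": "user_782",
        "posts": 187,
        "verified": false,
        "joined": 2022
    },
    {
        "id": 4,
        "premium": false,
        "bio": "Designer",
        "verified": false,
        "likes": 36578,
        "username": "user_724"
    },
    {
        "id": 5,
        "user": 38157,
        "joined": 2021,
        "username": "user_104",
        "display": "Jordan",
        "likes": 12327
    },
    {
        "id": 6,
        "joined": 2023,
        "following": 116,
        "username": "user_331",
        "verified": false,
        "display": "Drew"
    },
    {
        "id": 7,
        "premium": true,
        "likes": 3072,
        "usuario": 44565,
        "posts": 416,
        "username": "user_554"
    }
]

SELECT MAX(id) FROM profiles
7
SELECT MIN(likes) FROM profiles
3072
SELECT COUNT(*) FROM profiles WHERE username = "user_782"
1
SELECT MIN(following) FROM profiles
86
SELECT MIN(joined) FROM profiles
2016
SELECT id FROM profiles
[1, 2, 3, 4, 5, 6, 7]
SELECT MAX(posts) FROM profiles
416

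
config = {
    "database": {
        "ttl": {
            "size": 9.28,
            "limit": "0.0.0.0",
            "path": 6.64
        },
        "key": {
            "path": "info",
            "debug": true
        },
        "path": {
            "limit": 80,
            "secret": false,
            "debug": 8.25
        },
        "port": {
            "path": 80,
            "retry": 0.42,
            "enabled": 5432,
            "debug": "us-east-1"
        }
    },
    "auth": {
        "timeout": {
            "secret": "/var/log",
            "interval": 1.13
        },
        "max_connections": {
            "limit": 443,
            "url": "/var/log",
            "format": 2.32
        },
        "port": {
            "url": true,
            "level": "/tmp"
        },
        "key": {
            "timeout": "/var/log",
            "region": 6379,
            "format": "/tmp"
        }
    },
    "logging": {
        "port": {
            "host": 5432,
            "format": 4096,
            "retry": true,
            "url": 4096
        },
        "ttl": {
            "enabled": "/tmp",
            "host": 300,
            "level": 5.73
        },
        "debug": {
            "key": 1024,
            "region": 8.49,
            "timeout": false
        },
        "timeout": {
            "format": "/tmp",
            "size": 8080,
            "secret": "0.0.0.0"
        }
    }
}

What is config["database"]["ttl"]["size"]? 9.28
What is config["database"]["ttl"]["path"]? 6.64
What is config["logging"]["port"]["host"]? 5432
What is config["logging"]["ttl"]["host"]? 300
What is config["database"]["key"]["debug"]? True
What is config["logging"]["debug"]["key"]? 1024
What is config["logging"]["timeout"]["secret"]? "0.0.0.0"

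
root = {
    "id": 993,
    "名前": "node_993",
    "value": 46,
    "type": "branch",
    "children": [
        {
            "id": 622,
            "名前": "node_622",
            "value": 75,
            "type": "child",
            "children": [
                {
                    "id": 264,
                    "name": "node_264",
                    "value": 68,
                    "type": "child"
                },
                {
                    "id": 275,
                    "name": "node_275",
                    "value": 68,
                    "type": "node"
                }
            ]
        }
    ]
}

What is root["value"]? 46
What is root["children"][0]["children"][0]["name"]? "node_264"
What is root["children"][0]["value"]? 75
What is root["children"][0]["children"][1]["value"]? 68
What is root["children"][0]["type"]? "child"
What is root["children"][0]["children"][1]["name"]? "node_275"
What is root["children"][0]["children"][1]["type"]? "node"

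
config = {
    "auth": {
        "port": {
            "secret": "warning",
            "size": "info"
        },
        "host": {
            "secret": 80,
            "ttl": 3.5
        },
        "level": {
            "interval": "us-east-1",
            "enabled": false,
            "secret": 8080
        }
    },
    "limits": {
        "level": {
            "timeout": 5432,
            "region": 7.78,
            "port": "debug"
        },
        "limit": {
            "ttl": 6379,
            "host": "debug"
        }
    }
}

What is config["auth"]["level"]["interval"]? "us-east-1"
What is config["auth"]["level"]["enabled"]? False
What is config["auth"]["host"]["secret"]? 80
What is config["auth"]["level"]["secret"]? 8080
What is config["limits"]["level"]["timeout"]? 5432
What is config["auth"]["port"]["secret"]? "warning"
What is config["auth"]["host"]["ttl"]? 3.5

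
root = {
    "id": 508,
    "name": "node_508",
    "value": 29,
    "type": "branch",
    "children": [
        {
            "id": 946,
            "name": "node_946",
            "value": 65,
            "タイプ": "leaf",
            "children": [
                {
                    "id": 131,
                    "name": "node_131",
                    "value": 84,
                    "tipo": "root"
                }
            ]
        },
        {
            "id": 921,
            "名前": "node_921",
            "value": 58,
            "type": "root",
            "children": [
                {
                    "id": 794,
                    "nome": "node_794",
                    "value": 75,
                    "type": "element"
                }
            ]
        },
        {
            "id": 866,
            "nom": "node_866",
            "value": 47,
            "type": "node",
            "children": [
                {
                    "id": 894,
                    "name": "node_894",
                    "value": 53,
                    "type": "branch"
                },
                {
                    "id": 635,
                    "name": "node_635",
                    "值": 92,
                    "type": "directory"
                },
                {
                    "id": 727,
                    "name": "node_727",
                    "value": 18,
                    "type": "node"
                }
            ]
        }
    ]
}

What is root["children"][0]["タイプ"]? "leaf"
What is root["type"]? "branch"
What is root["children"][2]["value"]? 47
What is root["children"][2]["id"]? 866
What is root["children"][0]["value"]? 65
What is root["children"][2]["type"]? "node"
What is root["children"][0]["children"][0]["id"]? 131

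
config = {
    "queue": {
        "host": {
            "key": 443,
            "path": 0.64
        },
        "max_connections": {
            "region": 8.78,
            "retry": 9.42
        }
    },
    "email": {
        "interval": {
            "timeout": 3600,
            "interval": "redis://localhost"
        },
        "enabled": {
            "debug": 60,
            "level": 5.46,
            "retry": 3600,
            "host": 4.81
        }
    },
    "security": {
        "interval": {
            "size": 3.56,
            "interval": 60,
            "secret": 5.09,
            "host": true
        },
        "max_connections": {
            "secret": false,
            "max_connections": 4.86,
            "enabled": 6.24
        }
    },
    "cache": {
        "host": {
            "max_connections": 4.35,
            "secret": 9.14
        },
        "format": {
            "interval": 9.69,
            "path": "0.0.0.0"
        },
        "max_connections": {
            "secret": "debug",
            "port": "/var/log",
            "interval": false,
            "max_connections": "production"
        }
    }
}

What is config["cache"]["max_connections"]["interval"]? False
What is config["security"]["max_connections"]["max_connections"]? 4.86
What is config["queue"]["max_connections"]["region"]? 8.78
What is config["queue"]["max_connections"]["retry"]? 9.42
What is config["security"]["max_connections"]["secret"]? False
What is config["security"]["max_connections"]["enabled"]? 6.24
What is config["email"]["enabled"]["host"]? 4.81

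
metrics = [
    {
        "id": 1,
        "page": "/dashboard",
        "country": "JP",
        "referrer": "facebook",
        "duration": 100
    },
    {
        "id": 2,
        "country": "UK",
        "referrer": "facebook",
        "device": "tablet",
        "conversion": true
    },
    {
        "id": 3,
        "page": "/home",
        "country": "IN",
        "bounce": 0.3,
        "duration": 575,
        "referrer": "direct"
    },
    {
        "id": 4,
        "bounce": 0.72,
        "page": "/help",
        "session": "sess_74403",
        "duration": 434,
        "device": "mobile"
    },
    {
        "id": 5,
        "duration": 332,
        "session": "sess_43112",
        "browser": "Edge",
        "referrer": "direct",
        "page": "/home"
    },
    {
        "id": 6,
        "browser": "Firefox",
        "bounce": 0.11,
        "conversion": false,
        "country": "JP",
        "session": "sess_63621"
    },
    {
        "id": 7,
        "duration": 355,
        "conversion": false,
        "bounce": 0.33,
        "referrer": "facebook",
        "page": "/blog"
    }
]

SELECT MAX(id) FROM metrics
7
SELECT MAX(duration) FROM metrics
575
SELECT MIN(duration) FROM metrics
100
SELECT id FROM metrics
[1, 2, 3, 4, 5, 6, 7]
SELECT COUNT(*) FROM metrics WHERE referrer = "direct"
2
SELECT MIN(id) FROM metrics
1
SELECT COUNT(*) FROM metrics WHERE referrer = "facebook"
3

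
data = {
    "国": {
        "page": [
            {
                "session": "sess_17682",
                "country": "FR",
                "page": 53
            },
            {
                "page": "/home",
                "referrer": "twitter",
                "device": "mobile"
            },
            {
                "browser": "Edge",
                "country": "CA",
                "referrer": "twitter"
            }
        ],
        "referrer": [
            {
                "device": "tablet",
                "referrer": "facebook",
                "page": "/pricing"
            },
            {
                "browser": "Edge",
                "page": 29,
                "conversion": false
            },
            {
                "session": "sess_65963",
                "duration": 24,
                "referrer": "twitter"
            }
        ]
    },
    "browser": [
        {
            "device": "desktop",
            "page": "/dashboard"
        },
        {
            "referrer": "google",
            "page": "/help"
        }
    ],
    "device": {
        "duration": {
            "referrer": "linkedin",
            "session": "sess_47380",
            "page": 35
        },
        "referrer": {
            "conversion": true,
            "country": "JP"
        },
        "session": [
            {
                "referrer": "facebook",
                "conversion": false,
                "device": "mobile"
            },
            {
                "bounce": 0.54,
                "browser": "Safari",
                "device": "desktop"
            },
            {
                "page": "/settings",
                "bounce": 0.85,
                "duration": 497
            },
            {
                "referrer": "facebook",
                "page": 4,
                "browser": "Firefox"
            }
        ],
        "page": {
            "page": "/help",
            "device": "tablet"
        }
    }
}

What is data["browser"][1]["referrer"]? "google"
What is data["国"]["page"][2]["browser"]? "Edge"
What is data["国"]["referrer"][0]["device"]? "tablet"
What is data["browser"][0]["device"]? "desktop"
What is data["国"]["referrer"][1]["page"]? 29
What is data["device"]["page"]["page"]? "/help"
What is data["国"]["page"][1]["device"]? "mobile"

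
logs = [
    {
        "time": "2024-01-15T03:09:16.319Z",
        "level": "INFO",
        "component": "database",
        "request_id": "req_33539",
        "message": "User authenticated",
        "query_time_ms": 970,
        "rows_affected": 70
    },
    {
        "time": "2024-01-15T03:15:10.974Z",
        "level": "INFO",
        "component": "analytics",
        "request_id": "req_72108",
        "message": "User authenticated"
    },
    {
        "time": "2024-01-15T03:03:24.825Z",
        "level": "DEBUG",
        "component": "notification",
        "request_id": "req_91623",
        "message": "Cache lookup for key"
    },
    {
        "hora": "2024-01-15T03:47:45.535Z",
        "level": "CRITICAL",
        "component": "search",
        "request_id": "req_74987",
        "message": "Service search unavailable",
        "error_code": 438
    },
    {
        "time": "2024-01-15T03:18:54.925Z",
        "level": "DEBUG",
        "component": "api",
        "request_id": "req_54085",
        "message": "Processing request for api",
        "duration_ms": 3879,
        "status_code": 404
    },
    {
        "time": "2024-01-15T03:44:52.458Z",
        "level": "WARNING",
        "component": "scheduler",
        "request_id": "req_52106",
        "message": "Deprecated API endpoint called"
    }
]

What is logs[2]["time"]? "2024-01-15T03:03:24.825Z"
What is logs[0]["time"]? "2024-01-15T03:09:16.319Z"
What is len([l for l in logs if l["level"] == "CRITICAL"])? 1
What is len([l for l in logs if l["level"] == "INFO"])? 2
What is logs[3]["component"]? "search"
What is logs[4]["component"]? "api"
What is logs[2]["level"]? "DEBUG"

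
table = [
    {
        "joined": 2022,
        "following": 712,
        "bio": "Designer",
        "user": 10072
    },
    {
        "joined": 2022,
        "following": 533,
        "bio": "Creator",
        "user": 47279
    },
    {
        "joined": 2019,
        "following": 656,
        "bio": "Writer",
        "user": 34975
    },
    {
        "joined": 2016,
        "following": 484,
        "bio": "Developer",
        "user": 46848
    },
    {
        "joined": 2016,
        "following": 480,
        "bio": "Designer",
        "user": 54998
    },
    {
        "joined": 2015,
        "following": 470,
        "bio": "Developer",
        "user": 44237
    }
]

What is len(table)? 6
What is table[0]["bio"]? "Designer"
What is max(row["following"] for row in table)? 712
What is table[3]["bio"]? "Developer"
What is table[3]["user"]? 46848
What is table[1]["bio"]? "Creator"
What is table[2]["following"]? 656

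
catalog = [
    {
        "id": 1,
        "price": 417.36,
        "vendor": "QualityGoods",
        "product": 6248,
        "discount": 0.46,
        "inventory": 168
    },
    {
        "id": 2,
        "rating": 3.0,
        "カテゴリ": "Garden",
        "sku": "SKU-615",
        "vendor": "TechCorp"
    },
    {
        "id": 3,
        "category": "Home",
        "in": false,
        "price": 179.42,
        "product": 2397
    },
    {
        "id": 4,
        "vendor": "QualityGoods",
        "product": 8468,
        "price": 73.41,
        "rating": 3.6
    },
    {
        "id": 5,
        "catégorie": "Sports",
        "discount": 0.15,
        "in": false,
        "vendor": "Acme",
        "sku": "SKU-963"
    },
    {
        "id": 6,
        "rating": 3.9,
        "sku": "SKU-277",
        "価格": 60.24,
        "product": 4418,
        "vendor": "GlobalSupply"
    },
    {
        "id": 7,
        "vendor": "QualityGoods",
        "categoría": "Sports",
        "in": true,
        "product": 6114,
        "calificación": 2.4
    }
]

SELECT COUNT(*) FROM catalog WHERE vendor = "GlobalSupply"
1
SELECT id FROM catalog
[1, 2, 3, 4, 5, 6, 7]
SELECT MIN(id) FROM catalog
1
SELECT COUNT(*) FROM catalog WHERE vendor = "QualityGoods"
3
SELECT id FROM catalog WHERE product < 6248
[3, 6, 7]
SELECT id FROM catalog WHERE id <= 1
[1]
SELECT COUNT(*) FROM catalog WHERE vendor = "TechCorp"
1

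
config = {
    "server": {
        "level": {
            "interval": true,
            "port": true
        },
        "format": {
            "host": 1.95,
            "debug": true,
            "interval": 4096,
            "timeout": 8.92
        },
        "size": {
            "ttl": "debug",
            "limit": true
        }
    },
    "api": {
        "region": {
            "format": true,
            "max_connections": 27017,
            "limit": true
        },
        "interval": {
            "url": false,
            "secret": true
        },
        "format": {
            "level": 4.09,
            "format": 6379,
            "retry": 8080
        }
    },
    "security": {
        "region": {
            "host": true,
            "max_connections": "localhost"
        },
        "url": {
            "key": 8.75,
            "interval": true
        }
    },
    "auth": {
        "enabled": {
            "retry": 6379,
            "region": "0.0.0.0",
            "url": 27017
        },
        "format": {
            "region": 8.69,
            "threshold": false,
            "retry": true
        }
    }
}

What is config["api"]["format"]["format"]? 6379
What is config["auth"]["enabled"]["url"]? 27017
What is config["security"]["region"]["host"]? True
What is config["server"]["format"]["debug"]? True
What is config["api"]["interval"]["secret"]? True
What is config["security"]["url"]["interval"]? True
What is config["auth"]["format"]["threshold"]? False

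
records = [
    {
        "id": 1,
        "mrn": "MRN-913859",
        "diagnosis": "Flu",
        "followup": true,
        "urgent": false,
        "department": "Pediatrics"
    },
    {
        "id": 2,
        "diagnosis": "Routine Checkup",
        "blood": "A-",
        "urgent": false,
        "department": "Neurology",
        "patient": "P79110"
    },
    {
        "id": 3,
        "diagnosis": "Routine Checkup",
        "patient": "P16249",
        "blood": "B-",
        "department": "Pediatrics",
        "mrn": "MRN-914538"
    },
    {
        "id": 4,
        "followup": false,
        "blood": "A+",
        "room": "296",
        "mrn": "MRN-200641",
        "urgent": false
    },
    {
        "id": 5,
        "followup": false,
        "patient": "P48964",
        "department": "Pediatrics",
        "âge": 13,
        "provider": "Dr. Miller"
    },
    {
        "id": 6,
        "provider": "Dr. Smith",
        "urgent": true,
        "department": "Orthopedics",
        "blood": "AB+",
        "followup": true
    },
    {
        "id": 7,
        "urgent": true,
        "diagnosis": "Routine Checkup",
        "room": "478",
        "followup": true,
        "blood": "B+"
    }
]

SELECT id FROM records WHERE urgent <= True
[1, 2, 4, 6, 7]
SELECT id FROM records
[1, 2, 3, 4, 5, 6, 7]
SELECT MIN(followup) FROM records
False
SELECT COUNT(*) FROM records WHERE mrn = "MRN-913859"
1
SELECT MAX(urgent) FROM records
True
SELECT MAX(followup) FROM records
True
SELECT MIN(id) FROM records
1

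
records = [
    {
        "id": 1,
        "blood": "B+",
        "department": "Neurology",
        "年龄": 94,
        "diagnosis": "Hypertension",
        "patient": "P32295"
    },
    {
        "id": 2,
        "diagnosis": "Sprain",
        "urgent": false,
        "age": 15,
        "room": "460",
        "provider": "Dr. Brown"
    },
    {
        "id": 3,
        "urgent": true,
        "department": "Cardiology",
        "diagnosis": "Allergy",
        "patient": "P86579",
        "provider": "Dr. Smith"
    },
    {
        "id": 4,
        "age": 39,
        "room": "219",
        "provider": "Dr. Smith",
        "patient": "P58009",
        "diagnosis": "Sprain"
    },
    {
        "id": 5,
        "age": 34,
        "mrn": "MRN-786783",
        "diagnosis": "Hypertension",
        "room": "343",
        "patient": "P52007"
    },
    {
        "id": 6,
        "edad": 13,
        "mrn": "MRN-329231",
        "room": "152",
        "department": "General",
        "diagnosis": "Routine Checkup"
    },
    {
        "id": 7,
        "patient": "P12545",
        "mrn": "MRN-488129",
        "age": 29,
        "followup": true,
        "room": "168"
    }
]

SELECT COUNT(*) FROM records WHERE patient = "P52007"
1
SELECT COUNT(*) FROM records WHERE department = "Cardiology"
1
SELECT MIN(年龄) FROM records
94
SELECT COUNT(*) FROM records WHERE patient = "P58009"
1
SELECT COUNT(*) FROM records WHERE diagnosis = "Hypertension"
2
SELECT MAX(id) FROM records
7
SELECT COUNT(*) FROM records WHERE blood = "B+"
1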